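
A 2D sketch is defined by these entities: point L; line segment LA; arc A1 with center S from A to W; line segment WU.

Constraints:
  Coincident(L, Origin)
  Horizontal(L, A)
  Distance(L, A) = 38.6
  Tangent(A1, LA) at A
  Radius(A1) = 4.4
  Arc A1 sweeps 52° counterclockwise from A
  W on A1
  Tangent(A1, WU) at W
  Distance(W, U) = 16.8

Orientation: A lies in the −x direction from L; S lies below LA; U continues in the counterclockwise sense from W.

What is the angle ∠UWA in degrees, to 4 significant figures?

154.0°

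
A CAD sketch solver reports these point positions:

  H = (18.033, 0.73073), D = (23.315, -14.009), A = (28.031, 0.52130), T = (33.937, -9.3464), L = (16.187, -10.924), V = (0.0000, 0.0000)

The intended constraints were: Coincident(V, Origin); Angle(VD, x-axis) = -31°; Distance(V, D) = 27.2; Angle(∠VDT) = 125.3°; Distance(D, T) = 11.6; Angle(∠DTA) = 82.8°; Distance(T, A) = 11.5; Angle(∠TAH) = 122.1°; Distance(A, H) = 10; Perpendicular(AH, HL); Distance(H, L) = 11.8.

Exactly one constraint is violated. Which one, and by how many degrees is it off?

Perpendicular(AH, HL) — off by 7.80°.

V = (0.00, 0.00) ✓; VD at -31.00° ✓; |VD| = 27.20 ✓; ∠VDT = 125.3° ✓; |DT| = 11.60 ✓; ∠DTA = 82.80° ✓; |TA| = 11.50 ✓; ∠TAH = 122.1° ✓; |AH| = 10.00 ✓; ∠(AH, HL) = 82.20° ✗; |HL| = 11.80 ✓.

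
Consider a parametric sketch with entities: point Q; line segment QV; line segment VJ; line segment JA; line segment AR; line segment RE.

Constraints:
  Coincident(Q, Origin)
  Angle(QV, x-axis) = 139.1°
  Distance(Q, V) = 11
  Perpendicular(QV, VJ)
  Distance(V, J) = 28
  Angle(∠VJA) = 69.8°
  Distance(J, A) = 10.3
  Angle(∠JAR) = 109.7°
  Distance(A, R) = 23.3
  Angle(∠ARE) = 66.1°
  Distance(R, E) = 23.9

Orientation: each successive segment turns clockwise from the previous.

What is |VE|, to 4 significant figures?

16.51

Q is at the origin; QV runs at 139.1° with length 11.0, so V = (-8.314, 7.202). QV is perpendicular to VJ, so VJ runs at 49.10°; with |VJ| = 28.0, J = (10.02, 28.37). ∠VJA = 69.8° gives JA at -61.10° from the x-axis; with |JA| = 10.3, A = (15.00, 19.35). ∠JAR = 109.7° gives AR at -131.4° from the x-axis; with |AR| = 23.3, R = (-0.4124, 1.871). ∠ARE = 66.1° gives RE at 114.7° from the x-axis; with |RE| = 23.9, E = (-10.40, 23.58). Then |VE| = |E − V| = 16.51.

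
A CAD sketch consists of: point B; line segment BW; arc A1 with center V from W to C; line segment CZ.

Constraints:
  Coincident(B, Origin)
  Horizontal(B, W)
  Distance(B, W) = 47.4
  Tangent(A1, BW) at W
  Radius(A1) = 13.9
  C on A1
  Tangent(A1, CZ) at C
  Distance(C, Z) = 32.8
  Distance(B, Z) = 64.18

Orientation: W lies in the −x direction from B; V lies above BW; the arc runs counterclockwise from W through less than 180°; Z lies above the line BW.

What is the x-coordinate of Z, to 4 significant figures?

-41.43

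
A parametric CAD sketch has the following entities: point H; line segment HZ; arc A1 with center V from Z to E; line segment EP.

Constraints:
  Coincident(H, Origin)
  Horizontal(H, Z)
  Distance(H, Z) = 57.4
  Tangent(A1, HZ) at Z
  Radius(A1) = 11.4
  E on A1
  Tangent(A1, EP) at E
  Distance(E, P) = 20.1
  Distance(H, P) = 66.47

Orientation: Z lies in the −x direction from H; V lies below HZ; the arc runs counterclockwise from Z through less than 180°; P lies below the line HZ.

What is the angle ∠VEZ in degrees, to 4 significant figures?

29.49°

H is at the origin; HZ is horizontal with |HZ| = 57.4 and Z on the −x side, so Z = (-57.40, 0.000). The tangent condition forces VZ to be normal to HZ, so V = Z + (0, -11.4) = (-57.40, -11.40). Since VE ⟂ EP (tangency), |VP| = √(11.4² + 20.1²) = 23.11 regardless of where E sits on A1. So P lies on both circle(H, 66.47) and circle(V, 23.11); the below-HZ intersection is P = (-56.82, -34.50). E is the foot of the tangent from P: E = (-67.17, -17.27).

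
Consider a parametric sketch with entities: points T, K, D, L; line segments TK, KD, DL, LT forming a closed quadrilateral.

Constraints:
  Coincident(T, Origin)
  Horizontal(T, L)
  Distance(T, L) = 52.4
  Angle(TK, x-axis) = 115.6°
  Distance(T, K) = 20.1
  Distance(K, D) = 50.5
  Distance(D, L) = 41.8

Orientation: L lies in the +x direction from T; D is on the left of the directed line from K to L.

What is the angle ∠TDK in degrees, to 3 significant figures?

21.9°

T is at the origin; TL is horizontal with |TL| = 52.4 and L in +x, so L = (52.4, 0). TK runs at 115.6° with |TK| = 20.1, so K = (-8.68, 18.1). D is determined by |KD| = 50.5 and |DL| = 41.8 together: it lies at the intersection of circle(K, 50.5) and circle(L, 41.8). With |KL| = 63.7, the foot of the radical line on KL is 38.2 from K and the perpendicular offset is √(50.5² − 38.2²) = 33.1. Taking the left-of-KL solution: D = (37.3, 39.0).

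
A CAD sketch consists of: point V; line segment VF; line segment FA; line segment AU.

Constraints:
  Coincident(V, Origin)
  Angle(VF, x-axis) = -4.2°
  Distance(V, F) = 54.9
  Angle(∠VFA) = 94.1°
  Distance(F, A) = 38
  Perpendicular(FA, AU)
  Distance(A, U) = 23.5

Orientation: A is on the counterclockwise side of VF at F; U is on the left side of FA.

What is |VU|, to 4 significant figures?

52.30

V is at the origin; VF runs at -4.2° with length 54.9, so F = 54.9·(cos -4.2°, sin -4.2°) = (54.75, -4.021). ∠VFA = 94.1°, so FA runs at -4.2° + (180° − 94.1°) = 81.70° from the x-axis; with |FA| = 38.0, A = F + 38.0·(cos 81.70°, sin 81.70°) = (60.24, 33.58). FA ⟂ AU; with |AU| = 23.5 on the left of FA, U = A + 23.5·(-0.9895, 0.1444) = (36.98, 36.97). Then |VU| = |U − V| = 52.30.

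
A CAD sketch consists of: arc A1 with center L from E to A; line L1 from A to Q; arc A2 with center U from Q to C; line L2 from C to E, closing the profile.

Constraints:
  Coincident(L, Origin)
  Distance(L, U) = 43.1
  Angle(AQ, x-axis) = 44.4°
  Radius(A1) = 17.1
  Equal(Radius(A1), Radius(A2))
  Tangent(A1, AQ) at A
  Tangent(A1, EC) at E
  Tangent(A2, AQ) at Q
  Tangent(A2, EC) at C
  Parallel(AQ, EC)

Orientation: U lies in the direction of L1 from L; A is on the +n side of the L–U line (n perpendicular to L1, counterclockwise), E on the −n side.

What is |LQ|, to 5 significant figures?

46.368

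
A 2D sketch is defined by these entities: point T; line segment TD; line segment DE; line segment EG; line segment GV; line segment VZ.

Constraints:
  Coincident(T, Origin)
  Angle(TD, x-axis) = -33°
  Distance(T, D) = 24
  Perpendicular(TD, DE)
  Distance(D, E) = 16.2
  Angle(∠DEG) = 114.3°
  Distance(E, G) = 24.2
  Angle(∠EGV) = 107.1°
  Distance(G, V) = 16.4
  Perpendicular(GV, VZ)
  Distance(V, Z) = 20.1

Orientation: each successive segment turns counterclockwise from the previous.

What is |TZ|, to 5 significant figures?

6.2015

T is at the origin; TD runs at -33.0° with length 24.0, so D = (20.128, -13.071). TD is perpendicular to DE, so DE runs at 57.000°; with |DE| = 16.2, E = (28.951, 0.51513). ∠DEG = 114.3° gives EG at 122.70° from the x-axis; with |EG| = 24.2, G = (15.877, 20.880). ∠EGV = 107.1° gives GV at -164.40° from the x-axis; with |GV| = 16.4, V = (0.081564, 16.469). The perpendicularity gives VZ at right angles to GV, so VZ runs at -74.400°; with |VZ| = 20.1, Z = (5.4869, -2.8902). Then |TZ| = |Z − T| = 6.2015.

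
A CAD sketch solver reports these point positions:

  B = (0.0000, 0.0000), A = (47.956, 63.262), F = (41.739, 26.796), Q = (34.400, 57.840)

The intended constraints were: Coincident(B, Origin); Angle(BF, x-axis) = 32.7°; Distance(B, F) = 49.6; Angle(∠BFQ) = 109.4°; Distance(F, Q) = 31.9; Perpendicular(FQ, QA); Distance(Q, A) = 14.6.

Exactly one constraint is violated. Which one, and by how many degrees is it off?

Perpendicular(FQ, QA) — off by 8.50°.

B = (0.00, 0.00) ✓; BF at 32.70° ✓; |BF| = 49.60 ✓; ∠BFQ = 109.4° ✓; |FQ| = 31.90 ✓; ∠(FQ, QA) = 81.50° ✗; |QA| = 14.60 ✓.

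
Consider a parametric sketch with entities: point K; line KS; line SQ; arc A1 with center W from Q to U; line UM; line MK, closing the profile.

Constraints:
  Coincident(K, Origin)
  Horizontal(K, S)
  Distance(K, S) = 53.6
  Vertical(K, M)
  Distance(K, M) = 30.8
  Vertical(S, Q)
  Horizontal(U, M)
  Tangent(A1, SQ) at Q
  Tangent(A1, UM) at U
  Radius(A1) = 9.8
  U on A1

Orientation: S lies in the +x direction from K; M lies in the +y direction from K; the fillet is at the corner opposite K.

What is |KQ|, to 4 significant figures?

57.57

K is at the origin; K and S share the same y with |KS| = 53.6 and S on the +x side, so S = (53.60, 0.000). KM is vertical with |KM| = 30.8 and M on the +y side, so M = (0.000, 30.80). The virtual corner opposite K is at (53.60, 30.80). The tangent condition forces WQ to be normal to SQ and A1 meets UM tangentially, so WU is at right angles to UM, with radius 9.8, so the center W sits 9.8 in from both sides at W = (43.80, 21.00). That places the tangent points at Q = (53.60, 21.00) on SQ and U = (43.80, 30.80) on UM. Then |KQ| = |Q − K| = 57.57.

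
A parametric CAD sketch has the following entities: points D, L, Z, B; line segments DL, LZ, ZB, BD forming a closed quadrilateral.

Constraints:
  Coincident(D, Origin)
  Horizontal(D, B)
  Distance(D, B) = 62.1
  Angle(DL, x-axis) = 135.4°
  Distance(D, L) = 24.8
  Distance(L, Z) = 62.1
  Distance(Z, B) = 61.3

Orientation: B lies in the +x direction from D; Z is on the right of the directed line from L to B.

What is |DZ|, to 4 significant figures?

38.84

Checks: |LZ| = 62.10 ✓; |ZB| = 61.30 ✓.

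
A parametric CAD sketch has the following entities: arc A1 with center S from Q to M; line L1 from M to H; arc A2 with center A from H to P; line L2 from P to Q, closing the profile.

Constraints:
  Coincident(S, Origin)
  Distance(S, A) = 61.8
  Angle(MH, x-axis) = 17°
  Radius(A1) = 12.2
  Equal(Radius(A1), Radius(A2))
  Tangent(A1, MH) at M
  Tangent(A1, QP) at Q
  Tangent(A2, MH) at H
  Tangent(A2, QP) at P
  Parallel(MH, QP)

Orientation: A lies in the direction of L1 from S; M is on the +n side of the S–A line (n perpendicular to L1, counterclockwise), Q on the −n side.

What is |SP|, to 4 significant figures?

62.99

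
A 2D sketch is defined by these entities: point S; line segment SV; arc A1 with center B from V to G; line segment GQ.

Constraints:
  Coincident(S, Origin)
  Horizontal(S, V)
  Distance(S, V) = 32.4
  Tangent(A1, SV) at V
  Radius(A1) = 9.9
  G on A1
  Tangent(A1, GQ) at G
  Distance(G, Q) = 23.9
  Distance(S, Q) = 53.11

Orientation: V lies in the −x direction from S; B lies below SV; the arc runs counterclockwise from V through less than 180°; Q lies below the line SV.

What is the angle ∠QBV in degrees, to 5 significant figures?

162.06°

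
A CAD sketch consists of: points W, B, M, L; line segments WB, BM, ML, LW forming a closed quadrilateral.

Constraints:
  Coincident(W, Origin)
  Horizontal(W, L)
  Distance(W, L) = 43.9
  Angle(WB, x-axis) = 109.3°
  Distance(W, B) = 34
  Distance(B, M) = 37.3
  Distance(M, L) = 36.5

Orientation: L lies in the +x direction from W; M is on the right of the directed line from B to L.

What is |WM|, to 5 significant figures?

7.4039

W is at the origin; WL is horizontal with |WL| = 43.9 and L in +x, so L = (43.9, 0). WB runs at 109.3° with |WB| = 34.0, so B = (-11.237, 32.089). M is determined by |BM| = 37.3 and |ML| = 36.5 together: it lies at the intersection of circle(B, 37.3) and circle(L, 36.5). With |BL| = 63.795, the foot of the radical line on BL is 32.360 from B and the perpendicular offset is √(37.3² − 32.360²) = 18.550. Taking the right-of-BL solution: M = (7.4007, -0.22035).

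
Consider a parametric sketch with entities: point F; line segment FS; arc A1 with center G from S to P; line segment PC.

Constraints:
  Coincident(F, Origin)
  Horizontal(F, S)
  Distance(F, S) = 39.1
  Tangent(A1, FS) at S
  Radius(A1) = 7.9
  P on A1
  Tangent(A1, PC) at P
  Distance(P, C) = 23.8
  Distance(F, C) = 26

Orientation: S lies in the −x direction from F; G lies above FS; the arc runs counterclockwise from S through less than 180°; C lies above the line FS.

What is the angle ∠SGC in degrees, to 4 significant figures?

118.1°

F is at the origin; F and S share the same y with |FS| = 39.1 and S on the −x side, so S = (-39.10, 0.000). Tangency of A1 to FS means the radius GS is perpendicular to FS, so G = S + (0, 7.9) = (-39.10, 7.900). Since GP ⟂ PC (tangency), |GC| = √(7.9² + 23.8²) = 25.08 regardless of where P sits on A1. So C lies on both circle(F, 26.0) and circle(G, 25.08); the above-FS intersection is C = (-16.97, 19.70). P is the foot of the tangent from C: P = (-33.38, 2.455).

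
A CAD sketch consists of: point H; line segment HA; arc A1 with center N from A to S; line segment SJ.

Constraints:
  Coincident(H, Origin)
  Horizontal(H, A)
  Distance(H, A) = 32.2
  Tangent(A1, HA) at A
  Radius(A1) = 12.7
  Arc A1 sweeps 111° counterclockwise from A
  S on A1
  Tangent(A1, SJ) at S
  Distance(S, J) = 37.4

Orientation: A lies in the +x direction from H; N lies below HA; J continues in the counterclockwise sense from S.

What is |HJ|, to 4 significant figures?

62.13

H is at the origin; HA is horizontal with |HA| = 32.2 and A on the +x side, so A = (32.20, 0.000). Since A1 is tangent to HA there, NA ⟂ HA, so N = A + (0, -12.7) = (32.20, -12.70). On A1, A sits at bearing 90° from N; a 111° counterclockwise sweep puts S at bearing 201°, so S = N + 12.7·(cos 201°, sin 201°) = (20.34, -17.25). Tangency of A1 to SJ means the radius NS is perpendicular to SJ, so SJ runs along (−sin 201°, cos 201°); with |SJ| = 37.4, J = (33.75, -52.17). Then |HJ| = |J − H| = 62.13.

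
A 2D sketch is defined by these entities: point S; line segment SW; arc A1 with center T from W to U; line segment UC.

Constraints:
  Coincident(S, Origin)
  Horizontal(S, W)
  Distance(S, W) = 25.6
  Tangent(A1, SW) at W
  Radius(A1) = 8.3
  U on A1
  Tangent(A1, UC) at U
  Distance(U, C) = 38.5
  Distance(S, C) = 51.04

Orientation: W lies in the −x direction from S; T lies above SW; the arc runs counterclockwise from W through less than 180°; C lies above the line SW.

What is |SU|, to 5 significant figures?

19.401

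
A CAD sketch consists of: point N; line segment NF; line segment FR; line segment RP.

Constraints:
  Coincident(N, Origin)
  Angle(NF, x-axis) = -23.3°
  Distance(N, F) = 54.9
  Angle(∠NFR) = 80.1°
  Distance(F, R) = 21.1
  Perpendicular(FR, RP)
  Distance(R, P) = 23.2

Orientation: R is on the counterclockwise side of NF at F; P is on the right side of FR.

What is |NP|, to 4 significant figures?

78.16

N is at the origin; NF runs at -23.3° with length 54.9, so F = 54.9·(cos -23.3°, sin -23.3°) = (50.42, -21.72). ∠NFR = 80.1°, so FR runs at -23.3° + (180° − 80.1°) = 76.60° from the x-axis; with |FR| = 21.1, R = F + 21.1·(cos 76.60°, sin 76.60°) = (55.31, -1.190). FR ⟂ RP; with |RP| = 23.2 on the right of FR, P = R + 23.2·(0.9728, -0.2317) = (77.88, -6.566). Then |NP| = |P − N| = 78.16.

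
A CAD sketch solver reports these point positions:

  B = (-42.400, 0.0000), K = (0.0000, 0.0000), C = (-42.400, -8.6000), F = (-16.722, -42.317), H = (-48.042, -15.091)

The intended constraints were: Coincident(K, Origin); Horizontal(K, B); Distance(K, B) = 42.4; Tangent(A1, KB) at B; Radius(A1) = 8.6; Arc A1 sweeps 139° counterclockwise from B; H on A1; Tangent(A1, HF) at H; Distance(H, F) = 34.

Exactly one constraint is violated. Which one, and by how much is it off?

Distance(H, F) = 34 — off by 7.50.

K = (0.00, 0.00) ✓; K.y = 0.00, B.y = 0.00 ✓; |KB| = 42.40 ✓; ∠(CB, BK) = 90.00° ✓; |CB| = 8.600 ✓; bearing(C→H) − bearing(C→B) = 139.0° ✓; |CH| = 8.600 ✓; ∠(CH, HF) = 90.00° ✓; |HF| = 41.50 ✗.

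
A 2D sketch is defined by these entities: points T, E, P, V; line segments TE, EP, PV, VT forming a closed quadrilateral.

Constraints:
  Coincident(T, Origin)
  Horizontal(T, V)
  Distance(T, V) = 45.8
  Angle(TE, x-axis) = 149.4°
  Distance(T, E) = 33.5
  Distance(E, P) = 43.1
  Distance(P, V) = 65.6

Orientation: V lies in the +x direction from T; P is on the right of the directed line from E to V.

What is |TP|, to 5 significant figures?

28.353

Checks: |EP| = 43.10 ✓; |PV| = 65.60 ✓.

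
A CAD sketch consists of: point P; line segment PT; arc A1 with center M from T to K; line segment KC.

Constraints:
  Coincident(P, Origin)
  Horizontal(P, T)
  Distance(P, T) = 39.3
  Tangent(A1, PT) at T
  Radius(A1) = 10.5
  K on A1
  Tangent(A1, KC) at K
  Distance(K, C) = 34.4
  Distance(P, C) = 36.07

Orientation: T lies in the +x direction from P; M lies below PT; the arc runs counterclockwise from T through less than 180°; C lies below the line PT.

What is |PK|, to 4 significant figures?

30.81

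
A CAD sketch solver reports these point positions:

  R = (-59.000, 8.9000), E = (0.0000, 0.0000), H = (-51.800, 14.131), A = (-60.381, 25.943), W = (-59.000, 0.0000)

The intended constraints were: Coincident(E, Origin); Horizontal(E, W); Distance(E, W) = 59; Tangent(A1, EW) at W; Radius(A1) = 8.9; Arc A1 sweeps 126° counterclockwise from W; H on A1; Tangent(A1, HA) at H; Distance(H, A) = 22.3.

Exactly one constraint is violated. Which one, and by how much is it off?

Distance(H, A) = 22.3 — off by 7.70.

E = (0.00, 0.00) ✓; E.y = 0.00, W.y = 0.00 ✓; |EW| = 59.00 ✓; ∠(RW, WE) = 90.00° ✓; |RW| = 8.900 ✓; bearing(R→H) − bearing(R→W) = 126.0° ✓; |RH| = 8.900 ✓; ∠(RH, HA) = 90.00° ✓; |HA| = 14.60 ✗.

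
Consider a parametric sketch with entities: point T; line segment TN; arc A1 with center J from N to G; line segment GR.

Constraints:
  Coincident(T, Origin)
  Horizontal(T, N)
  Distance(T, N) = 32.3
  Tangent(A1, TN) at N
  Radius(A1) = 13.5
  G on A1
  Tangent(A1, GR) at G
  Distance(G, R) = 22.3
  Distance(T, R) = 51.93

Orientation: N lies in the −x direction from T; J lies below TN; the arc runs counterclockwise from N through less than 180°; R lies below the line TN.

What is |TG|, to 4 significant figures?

48.46

Checks: |JN| = 13.50 ✓; |JG| = 13.50 ✓; ∠(JG, GR) = 90.00° ✓; |GR| = 22.30 ✓; |TR| = 51.93 ✓.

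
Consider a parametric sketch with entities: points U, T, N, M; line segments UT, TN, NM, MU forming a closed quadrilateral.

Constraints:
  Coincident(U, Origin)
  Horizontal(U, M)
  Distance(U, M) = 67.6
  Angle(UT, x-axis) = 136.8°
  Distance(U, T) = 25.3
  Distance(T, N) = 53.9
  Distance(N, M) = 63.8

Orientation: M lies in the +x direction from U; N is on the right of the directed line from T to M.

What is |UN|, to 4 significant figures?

30.07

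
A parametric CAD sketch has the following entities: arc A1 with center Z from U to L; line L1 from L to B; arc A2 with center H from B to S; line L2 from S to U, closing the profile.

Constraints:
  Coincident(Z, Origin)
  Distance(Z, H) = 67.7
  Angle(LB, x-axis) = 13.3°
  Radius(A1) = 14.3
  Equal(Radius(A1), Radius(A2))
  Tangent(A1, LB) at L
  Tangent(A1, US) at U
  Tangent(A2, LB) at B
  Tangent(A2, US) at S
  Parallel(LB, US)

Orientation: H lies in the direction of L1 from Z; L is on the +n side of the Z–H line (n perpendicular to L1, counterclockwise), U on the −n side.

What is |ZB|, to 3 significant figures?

69.2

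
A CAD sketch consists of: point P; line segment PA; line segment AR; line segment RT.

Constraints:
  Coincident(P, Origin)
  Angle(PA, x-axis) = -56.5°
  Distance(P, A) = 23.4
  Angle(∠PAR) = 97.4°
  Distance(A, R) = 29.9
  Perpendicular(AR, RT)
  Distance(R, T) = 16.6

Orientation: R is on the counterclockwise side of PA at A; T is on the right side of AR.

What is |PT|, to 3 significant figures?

51.7

∠PAR = 97.4°, so AR runs at -56.5° + (180° − 97.4°) = 26.1° from the x-axis; with |AR| = 29.9, R = A + 29.9·(cos 26.1°, sin 26.1°) = (39.8, -6.36). The perpendicularity gives RT at right angles to AR; with |RT| = 16.6 on the right of AR, T = R + 16.6·(0.440, -0.898) = (47.1, -21.3). Then |PT| = |T − P| = 51.7.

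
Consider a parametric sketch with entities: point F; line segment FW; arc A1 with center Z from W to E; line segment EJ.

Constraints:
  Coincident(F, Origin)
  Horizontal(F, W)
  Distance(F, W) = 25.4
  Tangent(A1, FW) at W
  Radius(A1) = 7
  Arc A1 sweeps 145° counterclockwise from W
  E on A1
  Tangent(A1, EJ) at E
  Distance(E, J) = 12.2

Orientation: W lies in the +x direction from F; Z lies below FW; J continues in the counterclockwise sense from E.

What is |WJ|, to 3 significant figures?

20.6

F is at the origin; FW is horizontal with |FW| = 25.4 and W on the +x side, so W = (25.4, 0.00). Tangency of A1 to FW means the radius ZW is perpendicular to FW, so Z = W + (0, -7) = (25.4, -7.00). On A1, W sits at bearing 90° from Z; a 145° counterclockwise sweep puts E at bearing 235°, so E = Z + 7.0·(cos 235°, sin 235°) = (21.4, -12.7). A1 meets EJ tangentially, so ZE is at right angles to EJ, so EJ runs along (−sin 235°, cos 235°); with |EJ| = 12.2, J = (31.4, -19.7). Then |WJ| = |J − W| = 20.6.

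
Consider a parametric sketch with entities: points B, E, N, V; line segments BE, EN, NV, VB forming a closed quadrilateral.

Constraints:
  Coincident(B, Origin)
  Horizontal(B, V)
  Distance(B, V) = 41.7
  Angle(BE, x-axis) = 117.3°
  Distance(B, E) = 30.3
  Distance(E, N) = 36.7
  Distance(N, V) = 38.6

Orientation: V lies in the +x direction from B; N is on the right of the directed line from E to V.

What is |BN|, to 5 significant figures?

6.4244

B is at the origin; BV is horizontal with |BV| = 41.7 and V in +x, so V = (41.7, 0). BE runs at 117.3° with |BE| = 30.3, so E = (-13.897, 26.925). N is determined by |EN| = 36.7 and |NV| = 38.6 together: it lies at the intersection of circle(E, 36.7) and circle(V, 38.6). With |EV| = 61.774, the foot of the radical line on EV is 29.729 from E and the perpendicular offset is √(36.7² − 29.729²) = 21.519. Taking the right-of-EV solution: N = (3.4796, -5.4004).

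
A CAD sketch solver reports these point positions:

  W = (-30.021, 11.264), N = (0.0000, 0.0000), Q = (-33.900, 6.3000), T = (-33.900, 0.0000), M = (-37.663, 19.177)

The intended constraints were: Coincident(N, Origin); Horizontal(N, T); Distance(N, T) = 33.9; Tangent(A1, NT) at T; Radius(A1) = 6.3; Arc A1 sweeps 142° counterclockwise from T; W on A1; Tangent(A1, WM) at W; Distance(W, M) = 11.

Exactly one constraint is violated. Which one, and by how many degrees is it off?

Tangent(A1, WM) at W — off by 7.99°.

N = (0.00, 0.00) ✓; N.y = 0.00, T.y = 0.00 ✓; |NT| = 33.90 ✓; ∠(QT, TN) = 90.00° ✓; |QT| = 6.300 ✓; bearing(Q→W) − bearing(Q→T) = 142.0° ✓; |QW| = 6.300 ✓; ∠(QW, WM) = 97.99° ✗; |WM| = 11.00 ✓.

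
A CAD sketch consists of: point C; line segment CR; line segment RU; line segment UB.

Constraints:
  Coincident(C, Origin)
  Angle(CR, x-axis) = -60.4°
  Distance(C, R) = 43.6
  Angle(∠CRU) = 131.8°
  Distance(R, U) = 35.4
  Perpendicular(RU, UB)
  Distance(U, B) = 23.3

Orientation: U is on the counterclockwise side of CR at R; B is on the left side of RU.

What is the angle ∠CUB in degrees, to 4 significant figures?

63.24°

C is at the origin; CR runs at -60.4° with length 43.6, so R = 43.6·(cos -60.4°, sin -60.4°) = (21.54, -37.91). ∠CRU = 131.8°, so RU runs at -60.4° + (180° − 131.8°) = -12.20° from the x-axis; with |RU| = 35.4, U = R + 35.4·(cos -12.20°, sin -12.20°) = (56.14, -45.39). The perpendicularity gives UB at right angles to RU; with |UB| = 23.3 on the left of RU, B = U + 23.3·(0.2113, 0.9774) = (61.06, -22.62). Then cos ∠CUB = UC·UB / (|UC||UB|), giving 63.24°.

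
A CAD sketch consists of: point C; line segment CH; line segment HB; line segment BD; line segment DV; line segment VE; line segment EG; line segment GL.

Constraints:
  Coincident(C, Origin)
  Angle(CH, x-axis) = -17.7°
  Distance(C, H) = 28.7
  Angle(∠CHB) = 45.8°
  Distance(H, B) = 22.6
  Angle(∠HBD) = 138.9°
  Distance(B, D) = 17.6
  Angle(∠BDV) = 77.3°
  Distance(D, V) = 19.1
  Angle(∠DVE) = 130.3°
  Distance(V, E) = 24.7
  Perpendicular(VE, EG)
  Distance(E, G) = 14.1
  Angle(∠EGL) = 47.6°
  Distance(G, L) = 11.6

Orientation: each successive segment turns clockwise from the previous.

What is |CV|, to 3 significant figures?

2.32

C is at the origin; CH runs at -17.7° with length 28.7, so H = (27.3, -8.73). ∠CHB = 45.8° gives HB at -152° from the x-axis; with |HB| = 22.6, B = (7.41, -19.4). ∠HBD = 138.9° gives BD at 167° from the x-axis; with |BD| = 17.6, D = (-9.74, -15.4). ∠BDV = 77.3° gives DV at 64.3° from the x-axis; with |DV| = 19.1, V = (-1.46, 1.80). Then |CV| = |V − C| = 2.32.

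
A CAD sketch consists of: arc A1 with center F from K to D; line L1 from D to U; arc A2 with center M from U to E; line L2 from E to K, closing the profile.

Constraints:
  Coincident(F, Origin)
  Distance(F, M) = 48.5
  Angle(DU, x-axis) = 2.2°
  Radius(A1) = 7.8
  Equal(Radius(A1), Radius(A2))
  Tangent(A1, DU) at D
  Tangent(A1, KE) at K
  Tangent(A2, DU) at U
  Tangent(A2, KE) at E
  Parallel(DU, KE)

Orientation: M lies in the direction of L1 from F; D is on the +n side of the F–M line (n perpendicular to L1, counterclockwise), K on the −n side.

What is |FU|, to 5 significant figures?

49.123

The slot axis is L1's direction at 2.2°, so u = (cos 2.2°, sin 2.2°) = (0.99926, 0.038388) and n = (−sin 2.2°, cos 2.2°) = (-0.038388, 0.99926). F is at the origin and M lies 48.5 along u from F, so M = 48.5·u = (48.464, 1.8618). Tangency of A1 to both parallel lines with radius 7.8 puts D and K at F ± 7.8·n: D = (-0.29942, 7.7943), K = (0.29942, -7.7943). Equal radii place U and E the same way about M: U = M + 7.8·n = (48.165, 9.6561), E = M − 7.8·n = (48.764, -5.9324). Then |FU| = |U − F| = 49.123.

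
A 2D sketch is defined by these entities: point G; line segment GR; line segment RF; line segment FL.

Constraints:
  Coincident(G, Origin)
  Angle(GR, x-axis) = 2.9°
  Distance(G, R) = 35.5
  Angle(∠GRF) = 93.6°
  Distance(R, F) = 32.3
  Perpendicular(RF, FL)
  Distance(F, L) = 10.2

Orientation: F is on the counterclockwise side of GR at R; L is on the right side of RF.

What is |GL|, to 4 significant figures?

57.22

G is at the origin; GR runs at 2.9° with length 35.5, so R = 35.5·(cos 2.9°, sin 2.9°) = (35.45, 1.796). ∠GRF = 93.6°, so RF runs at 2.9° + (180° − 93.6°) = 89.30° from the x-axis; with |RF| = 32.3, F = R + 32.3·(cos 89.30°, sin 89.30°) = (35.85, 34.09). The perpendicularity gives FL at right angles to RF; with |FL| = 10.2 on the right of RF, L = F + 10.2·(0.9999, -0.01222) = (46.05, 33.97). Then |GL| = |L − G| = 57.22.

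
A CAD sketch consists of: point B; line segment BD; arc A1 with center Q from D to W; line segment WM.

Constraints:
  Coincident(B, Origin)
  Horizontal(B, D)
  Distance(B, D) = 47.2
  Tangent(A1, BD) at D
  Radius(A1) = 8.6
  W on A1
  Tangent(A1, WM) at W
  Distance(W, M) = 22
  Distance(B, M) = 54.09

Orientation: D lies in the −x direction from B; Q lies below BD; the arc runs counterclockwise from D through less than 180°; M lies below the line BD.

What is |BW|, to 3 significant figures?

56.1

Checks: |QW| = 8.600 ✓; ∠(QW, WM) = 90.00° ✓; |WM| = 22.00 ✓; |BM| = 54.09 ✓.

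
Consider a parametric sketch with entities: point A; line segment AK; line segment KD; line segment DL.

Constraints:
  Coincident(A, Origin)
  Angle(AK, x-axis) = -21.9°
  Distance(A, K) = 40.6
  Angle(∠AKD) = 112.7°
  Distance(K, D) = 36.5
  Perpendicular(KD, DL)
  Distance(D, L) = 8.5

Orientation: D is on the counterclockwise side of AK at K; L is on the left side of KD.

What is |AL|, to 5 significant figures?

59.665

∠AKD = 112.7°, so KD runs at -21.9° + (180° − 112.7°) = 45.400° from the x-axis; with |KD| = 36.5, D = K + 36.5·(cos 45.400°, sin 45.400°) = (63.299, 10.846). KD ⟂ DL; with |DL| = 8.5 on the left of KD, L = D + 8.5·(-0.71203, 0.70215) = (57.247, 16.814). Then |AL| = |L − A| = 59.665.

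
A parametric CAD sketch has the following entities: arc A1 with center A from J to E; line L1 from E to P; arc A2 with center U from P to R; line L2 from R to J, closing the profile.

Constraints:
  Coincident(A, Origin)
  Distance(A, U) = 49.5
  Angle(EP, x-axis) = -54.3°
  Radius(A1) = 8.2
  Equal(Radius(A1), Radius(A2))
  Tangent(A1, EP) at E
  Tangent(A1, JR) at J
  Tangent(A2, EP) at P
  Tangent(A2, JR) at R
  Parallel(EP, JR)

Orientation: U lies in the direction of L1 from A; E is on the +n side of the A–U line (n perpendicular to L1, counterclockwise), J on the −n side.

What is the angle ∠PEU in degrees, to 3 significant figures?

9.41°

The slot axis is L1's direction at -54.3°, so u = (cos -54.3°, sin -54.3°) = (0.584, -0.812) and n = (−sin -54.3°, cos -54.3°) = (0.812, 0.584). A is at the origin and U lies 49.5 along u from A, so U = 49.5·u = (28.9, -40.2). Tangency of A1 to both parallel lines with radius 8.2 puts E and J at A ± 8.2·n: E = (6.66, 4.79), J = (-6.66, -4.79). Equal radii place P and R the same way about U: P = U + 8.2·n = (35.5, -35.4), R = U − 8.2·n = (22.2, -45.0). Then cos ∠PEU = EP·EU / (|EP||EU|), giving 9.41°.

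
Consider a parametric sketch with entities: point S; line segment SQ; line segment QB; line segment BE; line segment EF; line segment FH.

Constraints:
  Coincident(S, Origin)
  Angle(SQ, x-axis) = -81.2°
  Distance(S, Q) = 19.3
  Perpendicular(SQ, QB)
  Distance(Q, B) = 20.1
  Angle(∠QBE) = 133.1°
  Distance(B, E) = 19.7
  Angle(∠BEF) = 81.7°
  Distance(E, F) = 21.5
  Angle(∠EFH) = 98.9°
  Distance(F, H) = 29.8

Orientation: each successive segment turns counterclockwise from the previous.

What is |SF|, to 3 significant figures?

17.5

∠QBE = 133.1° gives BE at 55.7° from the x-axis; with |BE| = 19.7, E = (33.9, 0.276). ∠BEF = 81.7° gives EF at 154° from the x-axis; with |EF| = 21.5, F = (14.6, 9.70). Then |SF| = |F − S| = 17.5.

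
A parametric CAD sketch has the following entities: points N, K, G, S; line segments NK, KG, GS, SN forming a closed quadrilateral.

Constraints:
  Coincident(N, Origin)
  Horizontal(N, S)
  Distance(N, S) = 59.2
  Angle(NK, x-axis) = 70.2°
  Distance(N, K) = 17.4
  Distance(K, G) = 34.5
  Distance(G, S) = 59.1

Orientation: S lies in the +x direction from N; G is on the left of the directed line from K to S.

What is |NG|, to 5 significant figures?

51.745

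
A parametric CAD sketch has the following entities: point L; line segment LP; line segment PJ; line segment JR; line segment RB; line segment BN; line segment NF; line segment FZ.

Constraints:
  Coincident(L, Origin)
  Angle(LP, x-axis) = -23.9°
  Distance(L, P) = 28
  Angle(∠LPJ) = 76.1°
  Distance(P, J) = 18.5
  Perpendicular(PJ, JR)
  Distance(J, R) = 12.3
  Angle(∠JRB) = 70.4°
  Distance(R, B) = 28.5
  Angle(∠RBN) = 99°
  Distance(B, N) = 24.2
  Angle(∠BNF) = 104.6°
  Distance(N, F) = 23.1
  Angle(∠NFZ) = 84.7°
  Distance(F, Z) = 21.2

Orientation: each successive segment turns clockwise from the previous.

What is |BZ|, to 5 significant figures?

27.340

L is at the origin; LP runs at -23.9° with length 28.0, so P = (25.599, -11.344). ∠LPJ = 76.1° gives PJ at -127.80° from the x-axis; with |PJ| = 18.5, J = (14.260, -25.962). PJ is perpendicular to JR, so JR runs at 142.20°; with |JR| = 12.3, R = (4.5414, -18.423). ∠JRB = 70.4° gives RB at 32.600° from the x-axis; with |RB| = 28.5, B = (28.551, -3.0681). ∠RBN = 99.0° gives BN at -48.400° from the x-axis; with |BN| = 24.2, N = (44.618, -21.165). ∠BNF = 104.6° gives NF at -123.80° from the x-axis; with |NF| = 23.1, F = (31.768, -40.361). ∠NFZ = 84.7° gives FZ at 140.90° from the x-axis; with |FZ| = 21.2, Z = (15.316, -26.990). Then |BZ| = |Z − B| = 27.340.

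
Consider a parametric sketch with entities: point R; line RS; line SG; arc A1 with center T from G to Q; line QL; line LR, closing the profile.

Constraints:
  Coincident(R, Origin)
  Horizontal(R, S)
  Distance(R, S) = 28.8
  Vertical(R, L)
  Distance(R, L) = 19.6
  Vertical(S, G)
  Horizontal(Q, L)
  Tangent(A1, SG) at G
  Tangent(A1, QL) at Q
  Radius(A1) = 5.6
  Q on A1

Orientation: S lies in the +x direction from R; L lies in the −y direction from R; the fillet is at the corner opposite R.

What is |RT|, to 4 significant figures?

27.10

R is at the origin; R and S share the same y with |RS| = 28.8 and S on the +x side, so S = (28.80, 0.000). RL is vertical with |RL| = 19.6 and L on the −y side, so L = (0.000, -19.60). The virtual corner opposite R is at (28.80, -19.60). A1 meets SG tangentially, so TG is at right angles to SG and tangency of A1 to QL means the radius TQ is perpendicular to QL, with radius 5.6, so the center T sits 5.6 in from both sides at T = (23.20, -14.00). Then |RT| = |T − R| = 27.10.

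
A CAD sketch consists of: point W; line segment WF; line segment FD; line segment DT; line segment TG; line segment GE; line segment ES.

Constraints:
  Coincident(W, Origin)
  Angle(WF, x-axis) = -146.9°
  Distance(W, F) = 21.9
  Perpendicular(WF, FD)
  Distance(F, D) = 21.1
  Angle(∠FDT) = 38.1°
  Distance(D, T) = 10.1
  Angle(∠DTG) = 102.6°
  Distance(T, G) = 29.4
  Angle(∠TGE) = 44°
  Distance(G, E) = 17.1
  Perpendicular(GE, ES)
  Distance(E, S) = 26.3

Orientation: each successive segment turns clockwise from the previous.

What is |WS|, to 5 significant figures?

13.490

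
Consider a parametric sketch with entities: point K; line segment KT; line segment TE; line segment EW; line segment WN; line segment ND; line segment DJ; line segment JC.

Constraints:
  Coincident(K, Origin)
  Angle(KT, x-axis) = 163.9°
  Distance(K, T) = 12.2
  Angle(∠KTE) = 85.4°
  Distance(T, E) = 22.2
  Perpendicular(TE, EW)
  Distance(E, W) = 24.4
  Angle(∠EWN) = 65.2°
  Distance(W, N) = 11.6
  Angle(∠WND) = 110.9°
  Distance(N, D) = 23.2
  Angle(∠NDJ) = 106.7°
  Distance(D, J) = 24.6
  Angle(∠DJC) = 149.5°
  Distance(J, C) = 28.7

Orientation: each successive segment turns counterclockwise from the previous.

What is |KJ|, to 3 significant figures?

42.0

∠WND = 110.9° gives ND at 172° from the x-axis; with |ND| = 23.2, D = (-17.9, -8.88). ∠NDJ = 106.7° gives DJ at -114° from the x-axis; with |DJ| = 24.6, J = (-28.0, -31.3). Then |KJ| = |J − K| = 42.0.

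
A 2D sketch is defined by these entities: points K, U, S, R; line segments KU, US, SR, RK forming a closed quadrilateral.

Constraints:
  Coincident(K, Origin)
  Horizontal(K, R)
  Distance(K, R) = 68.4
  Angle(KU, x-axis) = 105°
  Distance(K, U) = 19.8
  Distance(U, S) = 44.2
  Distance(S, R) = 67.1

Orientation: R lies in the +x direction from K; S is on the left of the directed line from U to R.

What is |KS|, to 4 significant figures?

57.15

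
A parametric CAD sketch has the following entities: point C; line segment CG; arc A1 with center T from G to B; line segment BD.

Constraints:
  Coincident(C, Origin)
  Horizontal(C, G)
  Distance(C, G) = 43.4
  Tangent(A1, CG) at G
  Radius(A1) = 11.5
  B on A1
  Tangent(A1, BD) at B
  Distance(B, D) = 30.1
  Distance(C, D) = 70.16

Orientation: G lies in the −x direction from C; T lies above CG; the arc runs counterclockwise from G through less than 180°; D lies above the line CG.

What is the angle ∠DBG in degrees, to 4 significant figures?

111.9°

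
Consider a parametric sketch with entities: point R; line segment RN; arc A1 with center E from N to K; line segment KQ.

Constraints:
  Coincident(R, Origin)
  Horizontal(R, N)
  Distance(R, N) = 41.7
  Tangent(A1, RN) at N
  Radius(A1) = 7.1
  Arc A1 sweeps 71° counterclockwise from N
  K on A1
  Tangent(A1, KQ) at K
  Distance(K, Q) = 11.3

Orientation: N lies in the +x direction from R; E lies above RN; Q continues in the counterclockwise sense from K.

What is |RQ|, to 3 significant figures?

54.3

R is at the origin; RN is horizontal with |RN| = 41.7 and N on the +x side, so N = (41.7, 0.00). The tangent condition forces EN to be normal to RN, so E = N + (0, 7.1) = (41.7, 7.10). On A1, N sits at bearing -90° from E; a 71° counterclockwise sweep puts K at bearing -19°, so K = E + 7.1·(cos -19°, sin -19°) = (48.4, 4.79). A1 meets KQ tangentially, so EK is at right angles to KQ, so KQ runs along (−sin -19°, cos -19°); with |KQ| = 11.3, Q = (52.1, 15.5). Then |RQ| = |Q − R| = 54.3.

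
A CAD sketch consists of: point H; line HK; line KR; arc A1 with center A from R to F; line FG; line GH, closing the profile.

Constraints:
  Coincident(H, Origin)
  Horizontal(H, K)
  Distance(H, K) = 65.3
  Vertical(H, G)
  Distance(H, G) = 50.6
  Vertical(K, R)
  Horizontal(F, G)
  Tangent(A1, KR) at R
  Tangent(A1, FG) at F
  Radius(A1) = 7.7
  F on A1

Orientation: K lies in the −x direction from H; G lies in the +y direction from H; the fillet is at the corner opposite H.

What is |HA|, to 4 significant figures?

71.82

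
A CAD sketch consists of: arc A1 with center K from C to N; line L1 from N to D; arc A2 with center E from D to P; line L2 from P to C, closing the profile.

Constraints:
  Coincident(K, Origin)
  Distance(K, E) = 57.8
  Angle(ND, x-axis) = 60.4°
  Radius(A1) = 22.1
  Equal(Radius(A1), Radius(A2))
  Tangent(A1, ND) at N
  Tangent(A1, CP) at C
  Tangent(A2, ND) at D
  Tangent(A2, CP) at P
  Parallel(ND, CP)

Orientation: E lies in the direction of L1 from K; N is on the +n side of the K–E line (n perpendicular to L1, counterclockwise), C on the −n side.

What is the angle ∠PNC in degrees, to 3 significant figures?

52.6°

The slot axis is L1's direction at 60.4°, so u = (cos 60.4°, sin 60.4°) = (0.494, 0.869) and n = (−sin 60.4°, cos 60.4°) = (-0.869, 0.494). K is at the origin and E lies 57.8 along u from K, so E = 57.8·u = (28.5, 50.3). Tangency of A1 to both parallel lines with radius 22.1 puts N and C at K ± 22.1·n: N = (-19.2, 10.9), C = (19.2, -10.9). Equal radii place D and P the same way about E: D = E + 22.1·n = (9.33, 61.2), P = E − 22.1·n = (47.8, 39.3). Then cos ∠PNC = NP·NC / (|NP||NC|), giving 52.6°.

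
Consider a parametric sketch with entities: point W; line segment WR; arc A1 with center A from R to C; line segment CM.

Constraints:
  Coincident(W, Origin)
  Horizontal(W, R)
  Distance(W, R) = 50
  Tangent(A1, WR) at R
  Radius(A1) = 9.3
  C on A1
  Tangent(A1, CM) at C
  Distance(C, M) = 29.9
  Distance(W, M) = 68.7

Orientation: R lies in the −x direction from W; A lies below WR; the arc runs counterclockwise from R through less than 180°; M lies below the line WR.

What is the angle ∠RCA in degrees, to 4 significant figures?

41.70°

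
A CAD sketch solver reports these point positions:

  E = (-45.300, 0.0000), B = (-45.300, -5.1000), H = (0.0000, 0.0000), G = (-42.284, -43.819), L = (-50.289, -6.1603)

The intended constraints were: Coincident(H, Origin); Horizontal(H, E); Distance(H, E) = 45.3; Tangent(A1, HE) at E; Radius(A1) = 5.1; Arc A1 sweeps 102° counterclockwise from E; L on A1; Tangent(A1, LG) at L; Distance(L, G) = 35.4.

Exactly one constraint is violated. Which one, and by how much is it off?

Distance(L, G) = 35.4 — off by 3.10.

H = (0.00, 0.00) ✓; H.y = 0.00, E.y = 0.00 ✓; |HE| = 45.30 ✓; ∠(BE, EH) = 90.00° ✓; |BE| = 5.100 ✓; bearing(B→L) − bearing(B→E) = 102.0° ✓; |BL| = 5.100 ✓; ∠(BL, LG) = 90.00° ✓; |LG| = 38.50 ✗.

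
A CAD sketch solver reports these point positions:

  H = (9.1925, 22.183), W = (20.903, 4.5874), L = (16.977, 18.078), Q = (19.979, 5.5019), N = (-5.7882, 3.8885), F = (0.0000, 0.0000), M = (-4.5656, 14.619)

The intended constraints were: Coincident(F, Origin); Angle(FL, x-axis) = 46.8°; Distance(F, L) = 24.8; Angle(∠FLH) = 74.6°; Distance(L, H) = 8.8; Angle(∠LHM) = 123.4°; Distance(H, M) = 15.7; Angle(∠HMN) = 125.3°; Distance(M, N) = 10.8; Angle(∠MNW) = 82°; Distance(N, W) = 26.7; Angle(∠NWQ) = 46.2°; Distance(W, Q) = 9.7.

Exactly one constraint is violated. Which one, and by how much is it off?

Distance(W, Q) = 9.7 — off by 8.40.

F = (0.00, 0.00) ✓; FL at 46.80° ✓; |FL| = 24.80 ✓; ∠FLH = 74.60° ✓; |LH| = 8.801 ✓; ∠LHM = 123.4° ✓; |HM| = 15.70 ✓; ∠HMN = 125.3° ✓; |MN| = 10.80 ✓; ∠MNW = 82.00° ✓; |NW| = 26.70 ✓; ∠NWQ = 46.20° ✓; |WQ| = 1.300 ✗.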